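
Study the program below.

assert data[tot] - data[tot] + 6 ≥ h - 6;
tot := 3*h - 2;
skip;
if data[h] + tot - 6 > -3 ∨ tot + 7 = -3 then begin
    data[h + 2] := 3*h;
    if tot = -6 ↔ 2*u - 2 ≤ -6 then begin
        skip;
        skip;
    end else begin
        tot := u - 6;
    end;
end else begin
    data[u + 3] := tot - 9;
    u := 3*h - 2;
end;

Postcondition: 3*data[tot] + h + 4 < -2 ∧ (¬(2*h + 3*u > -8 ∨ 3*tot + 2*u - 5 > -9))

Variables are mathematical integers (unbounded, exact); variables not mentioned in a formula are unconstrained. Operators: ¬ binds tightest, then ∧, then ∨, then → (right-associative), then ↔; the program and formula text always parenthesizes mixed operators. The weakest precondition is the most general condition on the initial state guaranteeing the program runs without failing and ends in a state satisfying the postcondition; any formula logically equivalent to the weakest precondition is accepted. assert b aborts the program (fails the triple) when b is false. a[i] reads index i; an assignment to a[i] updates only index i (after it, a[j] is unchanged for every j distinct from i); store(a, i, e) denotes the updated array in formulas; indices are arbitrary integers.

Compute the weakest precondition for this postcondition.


Working backward. After the program, the postcondition 3*data[tot] + h + 4 < -2 ∧ (¬(2*h + 3*u > -8 ∨ 3*tot + 2*u - 5 > -9)) must hold; in canonical form it is 3*data[tot] + h < -6 ∧ (¬(2*h + 3*u > -8 ∨ 3*tot + 2*u > -4)).
Then branch requires ((tot = -6 ↔ 2*u ≤ -4) → (3*store(data, h + 2, 3*h)[tot] + h < -6 ∧ (¬(2*h + 3*u > -8 ∨ 3*tot + 2*u > -4)))) ∧ ((¬(tot = -6 ↔ 2*u ≤ -4)) → (3*store(data, h + 2, 3*h)[u - 6] + h < -6 ∧ (¬(2*h + 3*u > -8 ∨ 5*u > 14)))); else branch requires 3*store(data, u + 3, tot - 9)[tot] + h < -6 ∧ (¬(11*h > -2 ∨ 6*h + 3*tot > 0)).
Before the if: ((data[h] + tot > 3 ∨ tot = -10) → (((tot = -6 ↔ 2*u ≤ -4) → (3*store(data, h + 2, 3*h)[tot] + h < -6 ∧ (¬(2*h + 3*u > -8 ∨ 3*tot + 2*u > -4)))) ∧ ((¬(tot = -6 ↔ 2*u ≤ -4)) → (3*store(data, h + 2, 3*h)[u - 6] + h < -6 ∧ (¬(2*h + 3*u > -8 ∨ 5*u > 14)))))) ∧ ((¬(data[h] + tot > 3 ∨ tot = -10)) → (3*store(data, u + 3, tot - 9)[tot] + h < -6 ∧ (¬(11*h > -2 ∨ 6*h + 3*tot > 0))))
Before skip: ((data[h] + tot > 3 ∨ tot = -10) → (((tot = -6 ↔ 2*u ≤ -4) → (3*store(data, h + 2, 3*h)[tot] + h < -6 ∧ (¬(2*h + 3*u > -8 ∨ 3*tot + 2*u > -4)))) ∧ ((¬(tot = -6 ↔ 2*u ≤ -4)) → (3*store(data, h + 2, 3*h)[u - 6] + h < -6 ∧ (¬(2*h + 3*u > -8 ∨ 5*u > 14)))))) ∧ ((¬(data[h] + tot > 3 ∨ tot = -10)) → (3*store(data, u + 3, tot - 9)[tot] + h < -6 ∧ (¬(11*h > -2 ∨ 6*h + 3*tot > 0))))
Before tot := 3*h - 2: ((data[h] + 3*h > 5 ∨ 3*h = -8) → (((3*h = -4 ↔ 2*u ≤ -4) → (3*store(data, h + 2, 3*h)[3*h - 2] + h < -6 ∧ (¬(2*h + 3*u > -8 ∨ 9*h + 2*u > 2)))) ∧ ((¬(3*h = -4 ↔ 2*u ≤ -4)) → (3*store(data, h + 2, 3*h)[u - 6] + h < -6 ∧ (¬(2*h + 3*u > -8 ∨ 5*u > 14)))))) ∧ ((¬(data[h] + 3*h > 5 ∨ 3*h = -8)) → (3*store(data, u + 3, 3*h - 11)[3*h - 2] + h < -6 ∧ (¬(11*h > -2 ∨ 15*h > 6))))
Before assert data[tot] - data[tot] + 6 ≥ h - 6: h ≤ 12 ∧ ((data[h] + 3*h > 5 ∨ 3*h = -8) → (((3*h = -4 ↔ 2*u ≤ -4) → (3*store(data, h + 2, 3*h)[3*h - 2] + h < -6 ∧ (¬(2*h + 3*u > -8 ∨ 9*h + 2*u > 2)))) ∧ ((¬(3*h = -4 ↔ 2*u ≤ -4)) → (3*store(data, h + 2, 3*h)[u - 6] + h < -6 ∧ (¬(2*h + 3*u > -8 ∨ 5*u > 14)))))) ∧ ((¬(data[h] + 3*h > 5 ∨ 3*h = -8)) → (3*store(data, u + 3, 3*h - 11)[3*h - 2] + h < -6 ∧ (¬(11*h > -2 ∨ 15*h > 6))))
Answer: WP = h ≤ 12 ∧ ((data[h] + 3*h > 5 ∨ 3*h = -8) → (((3*h = -4 ↔ 2*u ≤ -4) → (3*store(data, h + 2, 3*h)[3*h - 2] + h < -6 ∧ (¬(2*h + 3*u > -8 ∨ 9*h + 2*u > 2)))) ∧ ((¬(3*h = -4 ↔ 2*u ≤ -4)) → (3*store(data, h + 2, 3*h)[u - 6] + h < -6 ∧ (¬(2*h + 3*u > -8 ∨ 5*u > 14)))))) ∧ ((¬(data[h] + 3*h > 5 ∨ 3*h = -8)) → (3*store(data, u + 3, 3*h - 11)[3*h - 2] + h < -6 ∧ (¬(11*h > -2 ∨ 15*h > 6))))


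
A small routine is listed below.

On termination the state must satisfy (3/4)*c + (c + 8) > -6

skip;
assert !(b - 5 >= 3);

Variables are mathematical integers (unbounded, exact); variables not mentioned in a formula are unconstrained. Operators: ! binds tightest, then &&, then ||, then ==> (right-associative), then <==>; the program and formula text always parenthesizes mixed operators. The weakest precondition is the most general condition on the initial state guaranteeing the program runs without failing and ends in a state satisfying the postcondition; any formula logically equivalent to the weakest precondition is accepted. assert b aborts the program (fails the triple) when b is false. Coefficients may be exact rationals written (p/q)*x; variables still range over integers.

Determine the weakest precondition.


Working backward. After the program, the postcondition (3/4)*c + (c + 8) > -6 must hold; in canonical form it is (7/4)*c > -14.
Before assert !(b - 5 >= 3): (!(b >= 8)) && (7/4)*c > -14
Before skip: (!(b >= 8)) && (7/4)*c > -14
Answer: WP = (!(b >= 8)) && (7/4)*c > -14


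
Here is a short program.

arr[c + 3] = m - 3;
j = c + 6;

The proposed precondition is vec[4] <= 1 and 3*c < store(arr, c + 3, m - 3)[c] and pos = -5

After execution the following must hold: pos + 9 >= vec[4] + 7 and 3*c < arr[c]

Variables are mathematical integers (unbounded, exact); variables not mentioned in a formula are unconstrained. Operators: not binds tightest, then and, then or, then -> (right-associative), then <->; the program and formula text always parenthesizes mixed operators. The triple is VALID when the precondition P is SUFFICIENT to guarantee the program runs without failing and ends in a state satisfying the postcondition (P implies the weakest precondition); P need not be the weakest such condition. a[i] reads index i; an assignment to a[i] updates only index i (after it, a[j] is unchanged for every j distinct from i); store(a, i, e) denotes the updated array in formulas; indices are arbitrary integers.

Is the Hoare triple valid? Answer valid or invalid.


Working backward. After the program, the postcondition pos + 9 >= vec[4] + 7 and 3*c < arr[c] must hold; in canonical form it is pos >= vec[4] - 2 and 3*c < arr[c].
Before j := c + 6: pos >= vec[4] - 2 and 3*c < arr[c]
Before arr[c + 3] := m - 3: pos >= vec[4] - 2 and 3*c < store(arr, c + 3, m - 3)[c]
The weakest precondition is pos >= vec[4] - 2 and 3*c < store(arr, c + 3, m - 3)[c].
Check whether vec[4] <= 1 and 3*c < store(arr, c + 3, m - 3)[c] and pos = -5 implies it.
Countermodel: at the initial state arr = {[0] = 1, [3] = 1, [4] = 1, elsewhere 1}, c = 0, m = 0, pos = -5, vec = {[0] = 0, [3] = 0, [4] = 0, elsewhere 0}, the precondition holds but the weakest precondition fails.
Answer: invalid


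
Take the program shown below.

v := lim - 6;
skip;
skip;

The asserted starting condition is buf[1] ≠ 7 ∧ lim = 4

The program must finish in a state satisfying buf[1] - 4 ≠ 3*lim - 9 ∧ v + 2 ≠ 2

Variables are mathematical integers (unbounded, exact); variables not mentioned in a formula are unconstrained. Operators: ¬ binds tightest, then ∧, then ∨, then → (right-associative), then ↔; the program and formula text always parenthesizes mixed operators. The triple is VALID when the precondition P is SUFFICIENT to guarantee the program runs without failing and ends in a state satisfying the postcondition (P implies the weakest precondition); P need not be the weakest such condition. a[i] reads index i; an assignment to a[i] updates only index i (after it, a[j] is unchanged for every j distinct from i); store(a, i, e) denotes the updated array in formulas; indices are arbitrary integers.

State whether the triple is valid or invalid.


Working backward. After the program, the postcondition buf[1] - 4 ≠ 3*lim - 9 ∧ v + 2 ≠ 2 must hold; in canonical form it is buf[1] ≠ 3*lim - 5 ∧ v ≠ 0.
Before skip: buf[1] ≠ 3*lim - 5 ∧ v ≠ 0
Before skip: buf[1] ≠ 3*lim - 5 ∧ v ≠ 0
Before v := lim - 6: buf[1] ≠ 3*lim - 5 ∧ lim ≠ 6
The weakest precondition is buf[1] ≠ 3*lim - 5 ∧ lim ≠ 6.
Check whether buf[1] ≠ 7 ∧ lim = 4 implies it.
Every state satisfying the precondition satisfies the weakest precondition: the implication holds.
Answer: valid


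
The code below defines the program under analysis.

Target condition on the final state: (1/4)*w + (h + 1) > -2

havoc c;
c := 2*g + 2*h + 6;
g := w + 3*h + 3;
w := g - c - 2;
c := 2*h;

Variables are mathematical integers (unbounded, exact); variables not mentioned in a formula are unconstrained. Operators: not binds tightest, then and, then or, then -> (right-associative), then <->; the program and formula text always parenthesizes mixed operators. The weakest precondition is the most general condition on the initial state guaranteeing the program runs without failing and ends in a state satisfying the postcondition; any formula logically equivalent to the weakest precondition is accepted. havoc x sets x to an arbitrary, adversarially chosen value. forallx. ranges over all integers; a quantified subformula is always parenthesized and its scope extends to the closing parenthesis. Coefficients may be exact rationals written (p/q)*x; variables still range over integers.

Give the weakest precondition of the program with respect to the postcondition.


Working backward. After the program, the postcondition (1/4)*w + (h + 1) > -2 must hold; in canonical form it is h + (1/4)*w > -3.
Before c := 2*h: h + (1/4)*w > -3
Before w := g - c - 2: (1/4)*g + h > (1/4)*c - 5/2
Before g := w + 3*h + 3: (7/4)*h + (1/4)*w > (1/4)*c - 13/4
Before c := 2*g + 2*h + 6: (5/4)*h + (1/4)*w > (1/2)*g - 7/4
Before havoc c: (5/4)*h + (1/4)*w > (1/2)*g - 7/4
Answer: WP = (5/4)*h + (1/4)*w > (1/2)*g - 7/4


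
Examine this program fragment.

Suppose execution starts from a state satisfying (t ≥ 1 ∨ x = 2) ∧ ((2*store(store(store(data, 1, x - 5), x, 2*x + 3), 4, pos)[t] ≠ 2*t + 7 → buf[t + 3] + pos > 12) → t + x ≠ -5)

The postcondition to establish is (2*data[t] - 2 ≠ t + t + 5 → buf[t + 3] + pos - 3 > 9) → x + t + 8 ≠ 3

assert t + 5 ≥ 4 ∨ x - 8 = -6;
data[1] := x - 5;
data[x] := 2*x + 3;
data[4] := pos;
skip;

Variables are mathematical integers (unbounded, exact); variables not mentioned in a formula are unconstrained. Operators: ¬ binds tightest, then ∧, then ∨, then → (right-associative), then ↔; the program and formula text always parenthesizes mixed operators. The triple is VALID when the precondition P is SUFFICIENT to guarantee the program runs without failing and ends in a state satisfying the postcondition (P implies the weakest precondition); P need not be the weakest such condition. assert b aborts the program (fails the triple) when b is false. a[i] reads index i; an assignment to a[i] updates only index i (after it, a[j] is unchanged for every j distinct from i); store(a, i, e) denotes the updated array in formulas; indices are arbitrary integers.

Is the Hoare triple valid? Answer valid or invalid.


Working backward. After the program, the postcondition (2*data[t] - 2 ≠ t + t + 5 → buf[t + 3] + pos - 3 > 9) → x + t + 8 ≠ 3 must hold; in canonical form it is (2*data[t] ≠ 2*t + 7 → buf[t + 3] + pos > 12) → t + x ≠ -5.
Before skip: (2*data[t] ≠ 2*t + 7 → buf[t + 3] + pos > 12) → t + x ≠ -5
Before data[4] := pos: (2*store(data, 4, pos)[t] ≠ 2*t + 7 → buf[t + 3] + pos > 12) → t + x ≠ -5
Before data[x] := 2*x + 3: (2*store(store(data, x, 2*x + 3), 4, pos)[t] ≠ 2*t + 7 → buf[t + 3] + pos > 12) → t + x ≠ -5
Before data[1] := x - 5: (2*store(store(store(data, 1, x - 5), x, 2*x + 3), 4, pos)[t] ≠ 2*t + 7 → buf[t + 3] + pos > 12) → t + x ≠ -5
Before assert t + 5 ≥ 4 ∨ x - 8 = -6: (t ≥ -1 ∨ x = 2) ∧ ((2*store(store(store(data, 1, x - 5), x, 2*x + 3), 4, pos)[t] ≠ 2*t + 7 → buf[t + 3] + pos > 12) → t + x ≠ -5)
The weakest precondition is (t ≥ -1 ∨ x = 2) ∧ ((2*store(store(store(data, 1, x - 5), x, 2*x + 3), 4, pos)[t] ≠ 2*t + 7 → buf[t + 3] + pos > 12) → t + x ≠ -5).
Check whether (t ≥ 1 ∨ x = 2) ∧ ((2*store(store(store(data, 1, x - 5), x, 2*x + 3), 4, pos)[t] ≠ 2*t + 7 → buf[t + 3] + pos > 12) → t + x ≠ -5) implies it.
Every state satisfying the precondition satisfies the weakest precondition: the implication holds.
Answer: valid


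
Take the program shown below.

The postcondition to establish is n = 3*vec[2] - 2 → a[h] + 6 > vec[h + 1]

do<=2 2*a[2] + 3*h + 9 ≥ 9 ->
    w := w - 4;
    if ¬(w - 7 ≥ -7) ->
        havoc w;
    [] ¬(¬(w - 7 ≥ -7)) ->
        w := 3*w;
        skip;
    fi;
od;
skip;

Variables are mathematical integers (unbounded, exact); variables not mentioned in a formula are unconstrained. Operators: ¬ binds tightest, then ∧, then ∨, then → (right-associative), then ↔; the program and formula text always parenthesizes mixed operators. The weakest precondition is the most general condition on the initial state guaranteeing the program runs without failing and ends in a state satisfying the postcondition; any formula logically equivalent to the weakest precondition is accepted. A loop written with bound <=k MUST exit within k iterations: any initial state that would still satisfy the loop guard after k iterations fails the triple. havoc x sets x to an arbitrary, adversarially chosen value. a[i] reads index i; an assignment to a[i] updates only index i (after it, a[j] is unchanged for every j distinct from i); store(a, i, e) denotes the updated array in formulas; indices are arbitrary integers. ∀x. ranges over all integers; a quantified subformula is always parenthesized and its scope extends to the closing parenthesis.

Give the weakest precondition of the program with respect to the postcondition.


Working backward. After the program, the postcondition n = 3*vec[2] - 2 → a[h] + 6 > vec[h + 1] must hold; in canonical form it is n = 3*vec[2] - 2 → a[h] > vec[h + 1] - 6.
Before skip: n = 3*vec[2] - 2 → a[h] > vec[h + 1] - 6
Before the loop (bound <=2), unroll the exhaustion recursion (WP_0 = exit-now case; WP_j = one more guarded iteration, up to j = 2):
  WP_0: (¬(2*a[2] + 3*h ≥ 0)) ∧ (n = 3*vec[2] - 2 → a[h] > vec[h + 1] - 6)
  WP_1: (2*a[2] + 3*h ≥ 0 → (((¬(w ≥ 4)) → ((¬(2*a[2] + 3*h ≥ 0)) ∧ (n = 3*vec[2] - 2 → a[h] > vec[h + 1] - 6))) ∧ (w ≥ 4 → ((¬(2*a[2] + 3*h ≥ 0)) ∧ (n = 3*vec[2] - 2 → a[h] > vec[h + 1] - 6))))) ∧ ((¬(2*a[2] + 3*h ≥ 0)) → (n = 3*vec[2] - 2 → a[h] > vec[h + 1] - 6))
  WP_2: (2*a[2] + 3*h ≥ 0 → (((¬(w ≥ 4)) → (∀w_1. ((2*a[2] + 3*h ≥ 0 → (((¬(w_1 ≥ 4)) → ((¬(2*a[2] + 3*h ≥ 0)) ∧ (n = 3*vec[2] - 2 → a[h] > vec[h + 1] - 6))) ∧ (w_1 ≥ 4 → ((¬(2*a[2] + 3*h ≥ 0)) ∧ (n = 3*vec[2] - 2 → a[h] > vec[h + 1] - 6))))) ∧ ((¬(2*a[2] + 3*h ≥ 0)) → (n = 3*vec[2] - 2 → a[h] > vec[h + 1] - 6))))) ∧ (w ≥ 4 → ((2*a[2] + 3*h ≥ 0 → (((¬(3*w ≥ 16)) → ((¬(2*a[2] + 3*h ≥ 0)) ∧ (n = 3*vec[2] - 2 → a[h] > vec[h + 1] - 6))) ∧ (3*w ≥ 16 → ((¬(2*a[2] + 3*h ≥ 0)) ∧ (n = 3*vec[2] - 2 → a[h] > vec[h + 1] - 6))))) ∧ ((¬(2*a[2] + 3*h ≥ 0)) → (n = 3*vec[2] - 2 → a[h] > vec[h + 1] - 6)))))) ∧ ((¬(2*a[2] + 3*h ≥ 0)) → (n = 3*vec[2] - 2 → a[h] > vec[h + 1] - 6))
So before the loop: (2*a[2] + 3*h ≥ 0 → (((¬(w ≥ 4)) → (∀w_1. ((2*a[2] + 3*h ≥ 0 → (((¬(w_1 ≥ 4)) → ((¬(2*a[2] + 3*h ≥ 0)) ∧ (n = 3*vec[2] - 2 → a[h] > vec[h + 1] - 6))) ∧ (w_1 ≥ 4 → ((¬(2*a[2] + 3*h ≥ 0)) ∧ (n = 3*vec[2] - 2 → a[h] > vec[h + 1] - 6))))) ∧ ((¬(2*a[2] + 3*h ≥ 0)) → (n = 3*vec[2] - 2 → a[h] > vec[h + 1] - 6))))) ∧ (w ≥ 4 → ((2*a[2] + 3*h ≥ 0 → (((¬(3*w ≥ 16)) → ((¬(2*a[2] + 3*h ≥ 0)) ∧ (n = 3*vec[2] - 2 → a[h] > vec[h + 1] - 6))) ∧ (3*w ≥ 16 → ((¬(2*a[2] + 3*h ≥ 0)) ∧ (n = 3*vec[2] - 2 → a[h] > vec[h + 1] - 6))))) ∧ ((¬(2*a[2] + 3*h ≥ 0)) → (n = 3*vec[2] - 2 → a[h] > vec[h + 1] - 6)))))) ∧ ((¬(2*a[2] + 3*h ≥ 0)) → (n = 3*vec[2] - 2 → a[h] > vec[h + 1] - 6))
Answer: WP = (2*a[2] + 3*h ≥ 0 → (((¬(w ≥ 4)) → (∀w_1. ((2*a[2] + 3*h ≥ 0 → (((¬(w_1 ≥ 4)) → ((¬(2*a[2] + 3*h ≥ 0)) ∧ (n = 3*vec[2] - 2 → a[h] > vec[h + 1] - 6))) ∧ (w_1 ≥ 4 → ((¬(2*a[2] + 3*h ≥ 0)) ∧ (n = 3*vec[2] - 2 → a[h] > vec[h + 1] - 6))))) ∧ ((¬(2*a[2] + 3*h ≥ 0)) → (n = 3*vec[2] - 2 → a[h] > vec[h + 1] - 6))))) ∧ (w ≥ 4 → ((2*a[2] + 3*h ≥ 0 → (((¬(3*w ≥ 16)) → ((¬(2*a[2] + 3*h ≥ 0)) ∧ (n = 3*vec[2] - 2 → a[h] > vec[h + 1] - 6))) ∧ (3*w ≥ 16 → ((¬(2*a[2] + 3*h ≥ 0)) ∧ (n = 3*vec[2] - 2 → a[h] > vec[h + 1] - 6))))) ∧ ((¬(2*a[2] + 3*h ≥ 0)) → (n = 3*vec[2] - 2 → a[h] > vec[h + 1] - 6)))))) ∧ ((¬(2*a[2] + 3*h ≥ 0)) → (n = 3*vec[2] - 2 → a[h] > vec[h + 1] - 6))


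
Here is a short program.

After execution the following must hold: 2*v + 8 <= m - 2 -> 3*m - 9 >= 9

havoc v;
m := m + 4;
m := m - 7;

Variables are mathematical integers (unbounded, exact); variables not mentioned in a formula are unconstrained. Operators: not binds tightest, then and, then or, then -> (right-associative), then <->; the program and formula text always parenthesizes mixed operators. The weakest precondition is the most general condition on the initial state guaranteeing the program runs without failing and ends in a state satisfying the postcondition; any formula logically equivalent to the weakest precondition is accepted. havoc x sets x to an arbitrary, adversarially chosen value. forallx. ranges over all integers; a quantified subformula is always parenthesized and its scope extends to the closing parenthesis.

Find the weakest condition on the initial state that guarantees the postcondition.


Working backward. After the program, the postcondition 2*v + 8 <= m - 2 -> 3*m - 9 >= 9 must hold; in canonical form it is 2*v <= m - 10 -> 3*m >= 18.
Before m := m - 7: 2*v <= m - 17 -> 3*m >= 39
Before m := m + 4: 2*v <= m - 13 -> 3*m >= 27
Before havoc v: forall v_1. (2*v_1 <= m - 13 -> 3*m >= 27)
Answer: WP = forall v_1. (2*v_1 <= m - 13 -> 3*m >= 27)


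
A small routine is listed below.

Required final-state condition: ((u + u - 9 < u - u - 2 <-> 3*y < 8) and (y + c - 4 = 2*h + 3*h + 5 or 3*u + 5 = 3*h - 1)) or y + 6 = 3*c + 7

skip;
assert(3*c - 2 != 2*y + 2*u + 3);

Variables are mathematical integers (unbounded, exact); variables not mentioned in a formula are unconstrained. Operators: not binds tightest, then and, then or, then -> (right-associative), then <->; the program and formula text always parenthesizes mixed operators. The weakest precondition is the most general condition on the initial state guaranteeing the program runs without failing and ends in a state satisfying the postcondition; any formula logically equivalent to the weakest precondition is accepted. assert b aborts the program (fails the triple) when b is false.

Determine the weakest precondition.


Working backward. After the program, the postcondition ((u + u - 9 < u - u - 2 <-> 3*y < 8) and (y + c - 4 = 2*h + 3*h + 5 or 3*u + 5 = 3*h - 1)) or y + 6 = 3*c + 7 must hold; in canonical form it is ((2*u < 7 <-> 3*y < 8) and (c + y = 5*h + 9 or 3*u = 3*h - 6)) or y = 3*c + 1.
Before assert 3*c - 2 != 2*y + 2*u + 3: 3*c != 2*u + 2*y + 5 and (((2*u < 7 <-> 3*y < 8) and (c + y = 5*h + 9 or 3*u = 3*h - 6)) or y = 3*c + 1)
Before skip: 3*c != 2*u + 2*y + 5 and (((2*u < 7 <-> 3*y < 8) and (c + y = 5*h + 9 or 3*u = 3*h - 6)) or y = 3*c + 1)
Answer: WP = 3*c != 2*u + 2*y + 5 and (((2*u < 7 <-> 3*y < 8) and (c + y = 5*h + 9 or 3*u = 3*h - 6)) or y = 3*c + 1)


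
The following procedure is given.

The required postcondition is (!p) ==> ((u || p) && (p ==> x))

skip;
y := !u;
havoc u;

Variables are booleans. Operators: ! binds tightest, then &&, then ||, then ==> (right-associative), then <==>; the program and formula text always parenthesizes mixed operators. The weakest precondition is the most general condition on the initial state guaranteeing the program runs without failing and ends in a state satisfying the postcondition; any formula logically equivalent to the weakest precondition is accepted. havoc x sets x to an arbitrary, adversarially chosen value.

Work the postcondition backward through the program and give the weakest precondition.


Working backward. After the program, (!p) ==> ((u || p) && (p ==> x)) must hold.
Before havoc u: ((!p) ==> (p ==> x)) && ((!p) ==> (p && (p ==> x)))
Before y := !u: ((!p) ==> (p ==> x)) && ((!p) ==> (p && (p ==> x)))
Before skip: ((!p) ==> (p ==> x)) && ((!p) ==> (p && (p ==> x)))
Answer: WP = ((!p) ==> (p ==> x)) && ((!p) ==> (p && (p ==> x)))


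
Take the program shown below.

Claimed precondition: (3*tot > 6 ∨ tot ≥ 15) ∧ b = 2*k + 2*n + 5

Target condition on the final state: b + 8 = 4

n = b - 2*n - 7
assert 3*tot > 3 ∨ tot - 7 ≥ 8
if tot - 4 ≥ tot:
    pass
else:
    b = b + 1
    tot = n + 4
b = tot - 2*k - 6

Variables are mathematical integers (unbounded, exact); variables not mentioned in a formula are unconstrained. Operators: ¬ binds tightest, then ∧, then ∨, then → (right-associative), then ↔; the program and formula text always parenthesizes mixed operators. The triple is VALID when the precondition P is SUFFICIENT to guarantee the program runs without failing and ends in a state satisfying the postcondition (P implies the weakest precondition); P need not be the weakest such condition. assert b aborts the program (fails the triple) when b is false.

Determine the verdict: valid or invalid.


Working backward. After the program, the postcondition b + 8 = 4 must hold; in canonical form it is b = -4.
Before b := tot - 2*k - 6: tot = 2*k + 2
Then branch requires tot = 2*k + 2; else branch requires n = 2*k - 2.
Before the if: n = 2*k - 2
Before assert 3*tot > 3 ∨ tot - 7 ≥ 8: (3*tot > 3 ∨ tot ≥ 15) ∧ n = 2*k - 2
Before n := b - 2*n - 7: (3*tot > 3 ∨ tot ≥ 15) ∧ b = 2*k + 2*n + 5
The weakest precondition is (3*tot > 3 ∨ tot ≥ 15) ∧ b = 2*k + 2*n + 5.
Check whether (3*tot > 6 ∨ tot ≥ 15) ∧ b = 2*k + 2*n + 5 implies it.
Every state satisfying the precondition satisfies the weakest precondition: the implication holds.
Answer: valid


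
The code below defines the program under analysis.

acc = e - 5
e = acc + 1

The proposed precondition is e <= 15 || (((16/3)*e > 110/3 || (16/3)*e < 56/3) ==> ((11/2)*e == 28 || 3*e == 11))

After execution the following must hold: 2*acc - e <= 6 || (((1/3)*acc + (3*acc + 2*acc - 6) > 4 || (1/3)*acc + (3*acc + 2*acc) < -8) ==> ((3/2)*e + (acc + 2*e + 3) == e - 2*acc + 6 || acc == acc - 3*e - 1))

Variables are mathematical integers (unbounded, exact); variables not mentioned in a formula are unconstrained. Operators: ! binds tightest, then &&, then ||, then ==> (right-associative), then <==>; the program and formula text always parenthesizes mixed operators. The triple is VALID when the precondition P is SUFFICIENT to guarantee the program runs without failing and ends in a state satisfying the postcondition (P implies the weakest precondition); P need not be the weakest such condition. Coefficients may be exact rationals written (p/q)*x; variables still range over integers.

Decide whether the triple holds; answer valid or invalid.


Working backward. After the program, the postcondition 2*acc - e <= 6 || (((1/3)*acc + (3*acc + 2*acc - 6) > 4 || (1/3)*acc + (3*acc + 2*acc) < -8) ==> ((3/2)*e + (acc + 2*e + 3) == e - 2*acc + 6 || acc == acc - 3*e - 1)) must hold; in canonical form it is 2*acc <= e + 6 || (((16/3)*acc > 10 || (16/3)*acc < -8) ==> (3*acc + (5/2)*e == 3 || 3*e == -1)).
Before e := acc + 1: acc <= 7 || (((16/3)*acc > 10 || (16/3)*acc < -8) ==> ((11/2)*acc == 1/2 || 3*acc == -4))
Before acc := e - 5: e <= 12 || (((16/3)*e > 110/3 || (16/3)*e < 56/3) ==> ((11/2)*e == 28 || 3*e == 11))
The weakest precondition is e <= 12 || (((16/3)*e > 110/3 || (16/3)*e < 56/3) ==> ((11/2)*e == 28 || 3*e == 11)).
Check whether e <= 15 || (((16/3)*e > 110/3 || (16/3)*e < 56/3) ==> ((11/2)*e == 28 || 3*e == 11)) implies it.
Countermodel: at the initial state e = 13, the precondition holds but the weakest precondition fails.
Answer: invalid


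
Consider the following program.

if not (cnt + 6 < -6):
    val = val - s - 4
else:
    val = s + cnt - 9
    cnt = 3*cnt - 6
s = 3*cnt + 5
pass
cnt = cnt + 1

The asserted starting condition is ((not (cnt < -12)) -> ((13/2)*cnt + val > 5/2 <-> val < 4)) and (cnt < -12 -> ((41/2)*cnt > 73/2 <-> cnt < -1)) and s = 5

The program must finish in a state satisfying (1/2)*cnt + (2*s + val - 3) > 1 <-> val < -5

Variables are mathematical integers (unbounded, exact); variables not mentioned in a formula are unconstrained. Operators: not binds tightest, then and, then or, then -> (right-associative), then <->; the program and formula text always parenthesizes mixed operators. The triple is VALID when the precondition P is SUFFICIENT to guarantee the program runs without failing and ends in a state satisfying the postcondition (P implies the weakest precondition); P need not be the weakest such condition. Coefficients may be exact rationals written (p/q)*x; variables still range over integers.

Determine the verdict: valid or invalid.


Working backward. After the program, the postcondition (1/2)*cnt + (2*s + val - 3) > 1 <-> val < -5 must hold; in canonical form it is (1/2)*cnt + 2*s + val > 4 <-> val < -5.
Before cnt := cnt + 1: (1/2)*cnt + 2*s + val > 7/2 <-> val < -5
Before skip: (1/2)*cnt + 2*s + val > 7/2 <-> val < -5
Before s := 3*cnt + 5: (13/2)*cnt + val > -13/2 <-> val < -5
Then branch requires (13/2)*cnt + val > s - 5/2 <-> val < s - 1; else branch requires (41/2)*cnt + s > 83/2 <-> cnt + s < 4.
Before the if: ((not (cnt < -12)) -> ((13/2)*cnt + val > s - 5/2 <-> val < s - 1)) and (cnt < -12 -> ((41/2)*cnt + s > 83/2 <-> cnt + s < 4))
The weakest precondition is ((not (cnt < -12)) -> ((13/2)*cnt + val > s - 5/2 <-> val < s - 1)) and (cnt < -12 -> ((41/2)*cnt + s > 83/2 <-> cnt + s < 4)).
Check whether ((not (cnt < -12)) -> ((13/2)*cnt + val > 5/2 <-> val < 4)) and (cnt < -12 -> ((41/2)*cnt > 73/2 <-> cnt < -1)) and s = 5 implies it.
Every state satisfying the precondition satisfies the weakest precondition: the implication holds.
Answer: valid


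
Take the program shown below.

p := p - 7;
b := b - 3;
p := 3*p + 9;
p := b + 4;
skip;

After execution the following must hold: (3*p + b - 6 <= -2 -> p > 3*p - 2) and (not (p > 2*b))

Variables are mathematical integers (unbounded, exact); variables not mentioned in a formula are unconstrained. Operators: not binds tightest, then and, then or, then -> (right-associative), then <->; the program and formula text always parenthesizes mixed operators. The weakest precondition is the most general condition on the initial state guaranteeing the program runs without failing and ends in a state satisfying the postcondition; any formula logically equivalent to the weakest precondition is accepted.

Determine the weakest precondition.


Working backward. After the program, the postcondition (3*p + b - 6 <= -2 -> p > 3*p - 2) and (not (p > 2*b)) must hold; in canonical form it is (b + 3*p <= 4 -> 2*p < 2) and (not (p > 2*b)).
Before skip: (b + 3*p <= 4 -> 2*p < 2) and (not (p > 2*b))
Before p := b + 4: (4*b <= -8 -> 2*b < -6) and (not (b < 4))
Before p := 3*p + 9: (4*b <= -8 -> 2*b < -6) and (not (b < 4))
Before b := b - 3: (4*b <= 4 -> 2*b < 0) and (not (b < 7))
Before p := p - 7: (4*b <= 4 -> 2*b < 0) and (not (b < 7))
Answer: WP = (4*b <= 4 -> 2*b < 0) and (not (b < 7))


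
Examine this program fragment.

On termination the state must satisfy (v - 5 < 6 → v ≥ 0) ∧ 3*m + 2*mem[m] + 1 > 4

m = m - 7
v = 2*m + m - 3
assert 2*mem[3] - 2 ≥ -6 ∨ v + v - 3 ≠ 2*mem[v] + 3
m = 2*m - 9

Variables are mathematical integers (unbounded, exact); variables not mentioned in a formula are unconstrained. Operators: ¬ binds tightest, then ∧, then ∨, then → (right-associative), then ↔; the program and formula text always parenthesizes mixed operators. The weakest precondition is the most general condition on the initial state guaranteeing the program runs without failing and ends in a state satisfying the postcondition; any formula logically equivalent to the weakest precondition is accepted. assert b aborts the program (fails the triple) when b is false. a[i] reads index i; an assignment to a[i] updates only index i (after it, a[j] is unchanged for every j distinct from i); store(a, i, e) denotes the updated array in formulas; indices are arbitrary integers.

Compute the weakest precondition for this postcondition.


Working backward. After the program, the postcondition (v - 5 < 6 → v ≥ 0) ∧ 3*m + 2*mem[m] + 1 > 4 must hold; in canonical form it is (v < 11 → v ≥ 0) ∧ 2*mem[m] + 3*m > 3.
Before m := 2*m - 9: (v < 11 → v ≥ 0) ∧ 2*mem[2*m - 9] + 6*m > 30
Before assert 2*mem[3] - 2 ≥ -6 ∨ v + v - 3 ≠ 2*mem[v] + 3: (2*mem[3] ≥ -4 ∨ 2*v ≠ 2*mem[v] + 6) ∧ (v < 11 → v ≥ 0) ∧ 2*mem[2*m - 9] + 6*m > 30
Before v := 2*m + m - 3: (2*mem[3] ≥ -4 ∨ 6*m ≠ 2*mem[3*m - 3] + 12) ∧ (3*m < 14 → 3*m ≥ 3) ∧ 2*mem[2*m - 9] + 6*m > 30
Before m := m - 7: (2*mem[3] ≥ -4 ∨ 6*m ≠ 2*mem[3*m - 24] + 54) ∧ (3*m < 35 → 3*m ≥ 24) ∧ 2*mem[2*m - 23] + 6*m > 72
Answer: WP = (2*mem[3] ≥ -4 ∨ 6*m ≠ 2*mem[3*m - 24] + 54) ∧ (3*m < 35 → 3*m ≥ 24) ∧ 2*mem[2*m - 23] + 6*m > 72


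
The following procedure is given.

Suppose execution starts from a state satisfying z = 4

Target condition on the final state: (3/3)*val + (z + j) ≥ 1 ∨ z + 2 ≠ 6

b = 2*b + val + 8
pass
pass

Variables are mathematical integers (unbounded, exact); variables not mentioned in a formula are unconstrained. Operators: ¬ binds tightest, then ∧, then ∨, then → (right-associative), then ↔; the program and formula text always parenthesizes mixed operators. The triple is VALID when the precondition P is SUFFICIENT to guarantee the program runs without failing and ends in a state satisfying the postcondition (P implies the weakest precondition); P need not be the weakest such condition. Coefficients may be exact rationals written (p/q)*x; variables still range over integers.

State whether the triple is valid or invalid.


Working backward. After the program, the postcondition (3/3)*val + (z + j) ≥ 1 ∨ z + 2 ≠ 6 must hold; in canonical form it is j + val + z ≥ 1 ∨ z ≠ 4.
Before skip: j + val + z ≥ 1 ∨ z ≠ 4
Before skip: j + val + z ≥ 1 ∨ z ≠ 4
Before b := 2*b + val + 8: j + val + z ≥ 1 ∨ z ≠ 4
The weakest precondition is j + val + z ≥ 1 ∨ z ≠ 4.
Check whether z = 4 implies it.
Countermodel: at the initial state j = -4, val = 0, z = 4, the precondition holds but the weakest precondition fails.
Answer: invalid


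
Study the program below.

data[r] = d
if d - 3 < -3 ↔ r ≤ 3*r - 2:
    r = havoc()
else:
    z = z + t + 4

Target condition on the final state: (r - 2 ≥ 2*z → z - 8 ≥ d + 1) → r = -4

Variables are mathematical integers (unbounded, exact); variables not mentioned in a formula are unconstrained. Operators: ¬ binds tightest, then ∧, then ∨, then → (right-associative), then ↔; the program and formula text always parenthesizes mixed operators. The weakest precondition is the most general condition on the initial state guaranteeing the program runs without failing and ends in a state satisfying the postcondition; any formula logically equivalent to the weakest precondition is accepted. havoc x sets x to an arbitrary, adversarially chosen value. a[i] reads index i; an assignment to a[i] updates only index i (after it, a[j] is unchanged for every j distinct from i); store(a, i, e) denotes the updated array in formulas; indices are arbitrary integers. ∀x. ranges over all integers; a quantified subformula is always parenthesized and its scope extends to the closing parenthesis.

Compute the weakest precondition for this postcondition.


Working backward. After the program, the postcondition (r - 2 ≥ 2*z → z - 8 ≥ d + 1) → r = -4 must hold; in canonical form it is (r ≥ 2*z + 2 → z ≥ d + 9) → r = -4.
Then branch requires ∀r_1. ((r_1 ≥ 2*z + 2 → z ≥ d + 9) → r_1 = -4); else branch requires (r ≥ 2*t + 2*z + 10 → t + z ≥ d + 5) → r = -4.
Before the if: ((d < 0 ↔ 2*r ≥ 2) → (∀r_1. ((r_1 ≥ 2*z + 2 → z ≥ d + 9) → r_1 = -4))) ∧ ((¬(d < 0 ↔ 2*r ≥ 2)) → ((r ≥ 2*t + 2*z + 10 → t + z ≥ d + 5) → r = -4))
Before data[r] := d: ((d < 0 ↔ 2*r ≥ 2) → (∀r_1. ((r_1 ≥ 2*z + 2 → z ≥ d + 9) → r_1 = -4))) ∧ ((¬(d < 0 ↔ 2*r ≥ 2)) → ((r ≥ 2*t + 2*z + 10 → t + z ≥ d + 5) → r = -4))
Answer: WP = ((d < 0 ↔ 2*r ≥ 2) → (∀r_1. ((r_1 ≥ 2*z + 2 → z ≥ d + 9) → r_1 = -4))) ∧ ((¬(d < 0 ↔ 2*r ≥ 2)) → ((r ≥ 2*t + 2*z + 10 → t + z ≥ d + 5) → r = -4))


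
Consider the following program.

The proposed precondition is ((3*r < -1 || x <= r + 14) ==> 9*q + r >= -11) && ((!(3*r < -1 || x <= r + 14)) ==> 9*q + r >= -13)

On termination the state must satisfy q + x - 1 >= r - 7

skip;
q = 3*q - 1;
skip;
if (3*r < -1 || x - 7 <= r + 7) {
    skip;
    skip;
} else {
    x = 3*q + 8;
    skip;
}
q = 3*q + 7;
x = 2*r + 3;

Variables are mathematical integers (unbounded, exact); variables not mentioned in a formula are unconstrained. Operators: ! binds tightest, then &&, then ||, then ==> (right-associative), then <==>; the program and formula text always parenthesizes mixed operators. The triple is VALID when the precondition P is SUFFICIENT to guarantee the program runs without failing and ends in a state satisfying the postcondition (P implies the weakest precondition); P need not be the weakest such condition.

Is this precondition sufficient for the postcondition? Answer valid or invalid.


Working backward. After the program, the postcondition q + x - 1 >= r - 7 must hold; in canonical form it is q + x >= r - 6.
Before x := 2*r + 3: q + r >= -9
Before q := 3*q + 7: 3*q + r >= -16
Then branch requires 3*q + r >= -16; else branch requires 3*q + r >= -16.
Before the if: ((3*r < -1 || x <= r + 14) ==> 3*q + r >= -16) && ((!(3*r < -1 || x <= r + 14)) ==> 3*q + r >= -16)
Before skip: ((3*r < -1 || x <= r + 14) ==> 3*q + r >= -16) && ((!(3*r < -1 || x <= r + 14)) ==> 3*q + r >= -16)
Before q := 3*q - 1: ((3*r < -1 || x <= r + 14) ==> 9*q + r >= -13) && ((!(3*r < -1 || x <= r + 14)) ==> 9*q + r >= -13)
Before skip: ((3*r < -1 || x <= r + 14) ==> 9*q + r >= -13) && ((!(3*r < -1 || x <= r + 14)) ==> 9*q + r >= -13)
The weakest precondition is ((3*r < -1 || x <= r + 14) ==> 9*q + r >= -13) && ((!(3*r < -1 || x <= r + 14)) ==> 9*q + r >= -13).
Check whether ((3*r < -1 || x <= r + 14) ==> 9*q + r >= -11) && ((!(3*r < -1 || x <= r + 14)) ==> 9*q + r >= -13) implies it.
Every state satisfying the precondition satisfies the weakest precondition: the implication holds.
Answer: valid


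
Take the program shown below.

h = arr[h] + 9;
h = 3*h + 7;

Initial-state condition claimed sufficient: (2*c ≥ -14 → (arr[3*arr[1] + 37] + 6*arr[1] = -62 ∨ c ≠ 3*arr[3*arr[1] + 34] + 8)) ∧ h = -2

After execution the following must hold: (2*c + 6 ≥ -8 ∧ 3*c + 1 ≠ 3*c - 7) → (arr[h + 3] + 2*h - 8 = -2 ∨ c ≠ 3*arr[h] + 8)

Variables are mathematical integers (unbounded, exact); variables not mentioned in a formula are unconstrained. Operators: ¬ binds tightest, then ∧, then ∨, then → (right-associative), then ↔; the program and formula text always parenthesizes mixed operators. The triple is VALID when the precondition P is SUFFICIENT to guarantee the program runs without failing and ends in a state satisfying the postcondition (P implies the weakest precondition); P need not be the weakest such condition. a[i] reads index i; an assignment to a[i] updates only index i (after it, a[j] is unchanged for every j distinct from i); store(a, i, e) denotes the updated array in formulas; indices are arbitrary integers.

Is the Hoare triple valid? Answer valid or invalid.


Working backward. After the program, the postcondition (2*c + 6 ≥ -8 ∧ 3*c + 1 ≠ 3*c - 7) → (arr[h + 3] + 2*h - 8 = -2 ∨ c ≠ 3*arr[h] + 8) must hold; in canonical form it is 2*c ≥ -14 → (arr[h + 3] + 2*h = 6 ∨ c ≠ 3*arr[h] + 8).
Before h := 3*h + 7: 2*c ≥ -14 → (arr[3*h + 10] + 6*h = -8 ∨ c ≠ 3*arr[3*h + 7] + 8)
Before h := arr[h] + 9: 2*c ≥ -14 → (arr[3*arr[h] + 37] + 6*arr[h] = -62 ∨ c ≠ 3*arr[3*arr[h] + 34] + 8)
The weakest precondition is 2*c ≥ -14 → (arr[3*arr[h] + 37] + 6*arr[h] = -62 ∨ c ≠ 3*arr[3*arr[h] + 34] + 8).
Check whether (2*c ≥ -14 → (arr[3*arr[1] + 37] + 6*arr[1] = -62 ∨ c ≠ 3*arr[3*arr[1] + 34] + 8)) ∧ h = -2 implies it.
Countermodel: at the initial state arr = {[-2] = 15521, [1] = 30152, [46597] = 6516, [46600] = -93189, [90490] = 6515, [90493] = 30152, elsewhere 30152}, c = 19556, h = -2, the precondition holds but the weakest precondition fails.
Answer: invalid


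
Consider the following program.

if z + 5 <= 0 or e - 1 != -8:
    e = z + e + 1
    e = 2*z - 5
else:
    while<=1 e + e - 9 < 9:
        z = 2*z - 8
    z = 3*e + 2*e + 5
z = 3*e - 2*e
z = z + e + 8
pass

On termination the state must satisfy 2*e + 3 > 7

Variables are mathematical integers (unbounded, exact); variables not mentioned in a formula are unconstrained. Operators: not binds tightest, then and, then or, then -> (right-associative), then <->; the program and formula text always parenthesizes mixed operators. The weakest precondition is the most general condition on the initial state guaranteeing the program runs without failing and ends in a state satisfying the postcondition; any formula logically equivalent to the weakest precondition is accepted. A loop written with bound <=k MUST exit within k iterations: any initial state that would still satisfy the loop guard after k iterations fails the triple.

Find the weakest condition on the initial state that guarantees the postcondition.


Working backward. After the program, the postcondition 2*e + 3 > 7 must hold; in canonical form it is 2*e > 4.
Before skip: 2*e > 4
Before z := z + e + 8: 2*e > 4
Before z := 3*e - 2*e: 2*e > 4
Then branch requires 4*z > 14; else branch requires (2*e < 18 -> ((not (2*e < 18)) and 2*e > 4)) and ((not (2*e < 18)) -> 2*e > 4).
Before the if: ((z <= -5 or e != -7) -> 4*z > 14) and ((not (z <= -5 or e != -7)) -> ((2*e < 18 -> ((not (2*e < 18)) and 2*e > 4)) and ((not (2*e < 18)) -> 2*e > 4)))
Answer: WP = ((z <= -5 or e != -7) -> 4*z > 14) and ((not (z <= -5 or e != -7)) -> ((2*e < 18 -> ((not (2*e < 18)) and 2*e > 4)) and ((not (2*e < 18)) -> 2*e > 4)))


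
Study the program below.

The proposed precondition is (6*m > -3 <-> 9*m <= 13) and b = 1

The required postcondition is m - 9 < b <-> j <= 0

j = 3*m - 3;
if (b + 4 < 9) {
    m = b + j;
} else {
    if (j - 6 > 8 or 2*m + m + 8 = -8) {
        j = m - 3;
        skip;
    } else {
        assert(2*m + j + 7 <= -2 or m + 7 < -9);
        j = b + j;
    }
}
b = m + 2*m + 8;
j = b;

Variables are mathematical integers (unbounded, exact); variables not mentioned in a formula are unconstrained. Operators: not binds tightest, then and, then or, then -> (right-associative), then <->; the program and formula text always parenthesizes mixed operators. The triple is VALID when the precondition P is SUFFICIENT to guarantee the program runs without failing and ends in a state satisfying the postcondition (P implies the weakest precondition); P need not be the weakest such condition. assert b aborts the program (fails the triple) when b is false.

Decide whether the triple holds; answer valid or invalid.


Working backward. After the program, the postcondition m - 9 < b <-> j <= 0 must hold; in canonical form it is m < b + 9 <-> j <= 0.
Before j := b: m < b + 9 <-> b <= 0
Before b := m + 2*m + 8: 2*m > -17 <-> 3*m <= -8
Then branch requires 2*b + 2*j > -17 <-> 3*b + 3*j <= -8; else branch requires ((j > 14 or 3*m = -16) -> (2*m > -17 <-> 3*m <= -8)) and ((not (j > 14 or 3*m = -16)) -> ((j + 2*m <= -9 or m < -16) and (2*m > -17 <-> 3*m <= -8))).
Before the if: (b < 5 -> (2*b + 2*j > -17 <-> 3*b + 3*j <= -8)) and ((not (b < 5)) -> (((j > 14 or 3*m = -16) -> (2*m > -17 <-> 3*m <= -8)) and ((not (j > 14 or 3*m = -16)) -> ((j + 2*m <= -9 or m < -16) and (2*m > -17 <-> 3*m <= -8)))))
Before j := 3*m - 3: (b < 5 -> (2*b + 6*m > -11 <-> 3*b + 9*m <= 1)) and ((not (b < 5)) -> (((3*m > 17 or 3*m = -16) -> (2*m > -17 <-> 3*m <= -8)) and ((not (3*m > 17 or 3*m = -16)) -> ((5*m <= -6 or m < -16) and (2*m > -17 <-> 3*m <= -8)))))
The weakest precondition is (b < 5 -> (2*b + 6*m > -11 <-> 3*b + 9*m <= 1)) and ((not (b < 5)) -> (((3*m > 17 or 3*m = -16) -> (2*m > -17 <-> 3*m <= -8)) and ((not (3*m > 17 or 3*m = -16)) -> ((5*m <= -6 or m < -16) and (2*m > -17 <-> 3*m <= -8))))).
Check whether (6*m > -3 <-> 9*m <= 13) and b = 1 implies it.
Countermodel: at the initial state b = 1, m = 0, the precondition holds but the weakest precondition fails.
Answer: invalid
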